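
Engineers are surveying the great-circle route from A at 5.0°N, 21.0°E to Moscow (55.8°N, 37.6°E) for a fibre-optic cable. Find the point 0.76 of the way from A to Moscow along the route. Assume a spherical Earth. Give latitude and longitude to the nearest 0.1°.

≈ 43.8°N, 31.4°E

Convert each endpoint to a unit vector on the sphere (x = cos φ cos λ, y = cos φ sin λ, z = sin φ).
The central angle between the endpoints is δ = arccos(p₁·p₂) ≈ 0.916 rad (52.5°).
Interpolate at f = 0.76 with slerp weights a = sin((1−f)δ)/sin δ ≈ 0.275, b = sin(fδ)/sin δ ≈ 0.809.
p = a·p₁ + b·p₂ ≈ (0.616, 0.375, 0.693); φ = arcsin(p_z) ≈ 43.84°, λ = atan2(p_y, p_x) ≈ 31.37°.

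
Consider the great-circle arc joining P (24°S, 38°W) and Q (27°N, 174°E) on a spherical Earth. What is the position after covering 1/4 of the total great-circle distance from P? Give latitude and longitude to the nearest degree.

≈ (11°S, 76°W)

Convert each endpoint to a unit vector on the sphere (x = cos φ cos λ, y = cos φ sin λ, z = sin φ).
The central angle between the endpoints is δ = arccos(p₁·p₂) ≈ 2.636 rad (151.0°).
Interpolate at f = 1/4 with slerp weights a = sin((1−f)δ)/sin δ ≈ 1.897, b = sin(fδ)/sin δ ≈ 1.265.
p = a·p₁ + b·p₂ ≈ (0.245, -0.949, -0.197); φ = arcsin(p_z) ≈ -11.39°, λ = atan2(p_y, p_x) ≈ -75.52°.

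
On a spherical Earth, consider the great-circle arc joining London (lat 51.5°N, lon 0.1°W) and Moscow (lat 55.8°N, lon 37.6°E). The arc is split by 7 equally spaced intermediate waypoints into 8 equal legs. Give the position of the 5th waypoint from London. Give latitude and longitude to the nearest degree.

≈ lat 56°N, lon 23°E

Write both endpoints as unit vectors p₁, p₂ with components (cos φ cos λ, cos φ sin λ, sin φ).
The central angle between the endpoints is δ = arccos(p₁·p₂) ≈ 0.392 rad (22.5°).
Interpolate at f = 5/8 with slerp weights a = sin((1−f)δ)/sin δ ≈ 0.383, b = sin(fδ)/sin δ ≈ 0.635.
p = a·p₁ + b·p₂ ≈ (0.521, 0.217, 0.825); φ = arcsin(p_z) ≈ 55.61°, λ = atan2(p_y, p_x) ≈ 22.63°.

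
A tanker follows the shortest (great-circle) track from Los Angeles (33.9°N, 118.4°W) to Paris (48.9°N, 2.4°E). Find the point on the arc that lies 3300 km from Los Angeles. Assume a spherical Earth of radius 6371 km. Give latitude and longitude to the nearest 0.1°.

Write both endpoints as unit vectors p₁, p₂ with components (cos φ cos λ, cos φ sin λ, sin φ).
The central angle between the endpoints is δ = arccos(p₁·p₂) ≈ 1.429 rad (81.9°). The total great-circle distance is δ·R ≈ 1.429 × 6371 ≈ 9107 km, so the target fraction is f = 3300/9107 ≈ 0.362.
Interpolate at f ≈ 0.362 with slerp weights a = sin((1−f)δ)/sin δ ≈ 0.798, b = sin(fδ)/sin δ ≈ 0.500.
p = a·p₁ + b·p₂ ≈ (0.013, -0.569, 0.822); φ = arcsin(p_z) ≈ 55.30°, λ = atan2(p_y, p_x) ≈ -88.66°.

≈ 55.3°N, 88.7°W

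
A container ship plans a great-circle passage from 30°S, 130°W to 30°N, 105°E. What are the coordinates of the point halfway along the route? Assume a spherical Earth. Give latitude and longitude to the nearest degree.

From cos δ = sin φ₁ sin φ₂ + cos φ₁ cos φ₂ cos Δλ, the central angle is δ ≈ 2.319 rad (132.9°).
Interpolate at f = 1/2 with slerp weights a = sin((1−f)δ)/sin δ ≈ 1.250, b = sin(fδ)/sin δ ≈ 1.250.
p = a·p₁ + b·p₂ ≈ (-0.976, 0.216, 0.000); φ = arcsin(p_z) ≈ 0.00°, λ = atan2(p_y, p_x) ≈ 167.50°.

≈ 0°N, 168°E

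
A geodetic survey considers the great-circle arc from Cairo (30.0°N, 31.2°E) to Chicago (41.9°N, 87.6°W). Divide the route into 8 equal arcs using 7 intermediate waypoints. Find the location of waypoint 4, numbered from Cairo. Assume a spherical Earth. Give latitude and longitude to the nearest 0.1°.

The haversine formula gives a central angle δ ≈ 1.547 rad (88.7°) between the endpoints.
Interpolate at f = 4/8 with slerp weights a = sin((1−f)δ)/sin δ ≈ 0.699, b = sin(fδ)/sin δ ≈ 0.699.
p = a·p₁ + b·p₂ ≈ (0.540, -0.206, 0.816); φ = arcsin(p_z) ≈ 54.72°, λ = atan2(p_y, p_x) ≈ -20.92°.

≈ 54.7°N, 20.9°W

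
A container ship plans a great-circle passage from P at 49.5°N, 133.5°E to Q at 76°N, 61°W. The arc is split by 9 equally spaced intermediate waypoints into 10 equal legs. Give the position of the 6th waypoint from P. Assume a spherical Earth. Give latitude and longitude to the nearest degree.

≈ 82°N, 149°E

Convert each endpoint to a unit vector on the sphere (x = cos φ cos λ, y = cos φ sin λ, z = sin φ).
The central angle between the endpoints is δ = arccos(p₁·p₂) ≈ 0.945 rad (54.1°).
Interpolate at f = 6/10 with slerp weights a = sin((1−f)δ)/sin δ ≈ 0.455, b = sin(fδ)/sin δ ≈ 0.663.
p = a·p₁ + b·p₂ ≈ (-0.126, 0.074, 0.989); φ = arcsin(p_z) ≈ 81.60°, λ = atan2(p_y, p_x) ≈ 149.44°.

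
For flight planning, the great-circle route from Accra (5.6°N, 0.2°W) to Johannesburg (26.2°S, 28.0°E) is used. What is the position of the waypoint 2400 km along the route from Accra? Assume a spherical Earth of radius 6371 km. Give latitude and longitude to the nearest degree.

From cos δ = sin φ₁ sin φ₂ + cos φ₁ cos φ₂ cos Δλ, the central angle is δ ≈ 0.732 rad (41.9°). The total great-circle distance is δ·R ≈ 0.732 × 6371 ≈ 4663 km, so the target fraction is f = 2400/4663 ≈ 0.515.
Interpolate at f ≈ 0.515 with slerp weights a = sin((1−f)δ)/sin δ ≈ 0.520, b = sin(fδ)/sin δ ≈ 0.550.
p = a·p₁ + b·p₂ ≈ (0.954, 0.230, -0.192); φ = arcsin(p_z) ≈ -11.08°, λ = atan2(p_y, p_x) ≈ 13.56°.

≈ (11°S, 14°E)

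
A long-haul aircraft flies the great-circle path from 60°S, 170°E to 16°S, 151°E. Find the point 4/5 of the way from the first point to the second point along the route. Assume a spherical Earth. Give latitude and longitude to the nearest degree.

Convert each endpoint to a unit vector on the sphere (x = cos φ cos λ, y = cos φ sin λ, z = sin φ).
The central angle between the endpoints is δ = arccos(p₁·p₂) ≈ 0.805 rad (46.1°).
Interpolate at f = 4/5 with slerp weights a = sin((1−f)δ)/sin δ ≈ 0.222, b = sin(fδ)/sin δ ≈ 0.833.
p = a·p₁ + b·p₂ ≈ (-0.810, 0.407, -0.422); φ = arcsin(p_z) ≈ -24.97°, λ = atan2(p_y, p_x) ≈ 153.29°.

≈ 25°S, 153°E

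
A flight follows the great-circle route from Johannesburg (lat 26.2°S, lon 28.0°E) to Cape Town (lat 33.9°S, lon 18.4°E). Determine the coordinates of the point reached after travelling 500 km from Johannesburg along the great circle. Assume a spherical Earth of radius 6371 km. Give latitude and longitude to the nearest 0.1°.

≈ lat 29.3°S, lon 24.4°E

Convert each endpoint to a unit vector on the sphere (x = cos φ cos λ, y = cos φ sin λ, z = sin φ).
The central angle between the endpoints is δ = arccos(p₁·p₂) ≈ 0.198 rad (11.3°). The total great-circle distance is δ·R ≈ 0.198 × 6371 ≈ 1258 km, so the target fraction is f = 500/1258 ≈ 0.397.
Interpolate at f ≈ 0.397 with slerp weights a = sin((1−f)δ)/sin δ ≈ 0.605, b = sin(fδ)/sin δ ≈ 0.399.
p = a·p₁ + b·p₂ ≈ (0.794, 0.360, -0.490); φ = arcsin(p_z) ≈ -29.34°, λ = atan2(p_y, p_x) ≈ 24.36°.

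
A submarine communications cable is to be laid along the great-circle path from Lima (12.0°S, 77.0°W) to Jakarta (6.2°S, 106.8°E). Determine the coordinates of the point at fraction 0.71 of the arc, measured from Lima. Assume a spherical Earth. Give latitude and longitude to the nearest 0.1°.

≈ 51.6°S, 120.6°E

The haversine formula gives a central angle δ ≈ 2.817 rad (161.4°) between the endpoints.
Interpolate at f = 0.71 with slerp weights a = sin((1−f)δ)/sin δ ≈ 2.287, b = sin(fδ)/sin δ ≈ 2.852.
p = a·p₁ + b·p₂ ≈ (-0.316, 0.535, -0.784); φ = arcsin(p_z) ≈ -51.59°, λ = atan2(p_y, p_x) ≈ 120.61°.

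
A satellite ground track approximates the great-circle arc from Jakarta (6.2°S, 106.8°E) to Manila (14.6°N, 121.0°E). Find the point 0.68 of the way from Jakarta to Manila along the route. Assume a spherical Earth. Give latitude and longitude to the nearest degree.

Write both endpoints as unit vectors p₁, p₂ with components (cos φ cos λ, cos φ sin λ, sin φ).
The central angle between the endpoints is δ = arccos(p₁·p₂) ≈ 0.438 rad (25.1°).
Interpolate at f = 0.68 with slerp weights a = sin((1−f)δ)/sin δ ≈ 0.329, b = sin(fδ)/sin δ ≈ 0.692.
p = a·p₁ + b·p₂ ≈ (-0.440, 0.887, 0.139); φ = arcsin(p_z) ≈ 7.98°, λ = atan2(p_y, p_x) ≈ 116.35°.

≈ (8°N, 116°E)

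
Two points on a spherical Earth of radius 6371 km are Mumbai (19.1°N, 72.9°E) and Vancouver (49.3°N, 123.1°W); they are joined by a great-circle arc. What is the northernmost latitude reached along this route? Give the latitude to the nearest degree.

The great circle lies in the plane with unit normal n̂ = (p₁ × p₂)/|p₁ × p₂|.
Here n̂_z ≈ +0.181; the vertex latitude is φ_max = arccos|n̂_z| ≈ 79.6°.

≈ 80°N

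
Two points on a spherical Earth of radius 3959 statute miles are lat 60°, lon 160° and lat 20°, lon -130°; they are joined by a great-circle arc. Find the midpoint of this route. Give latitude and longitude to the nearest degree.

≈ lat 45°, lon -153°

The haversine formula gives a central angle δ ≈ 1.096 rad (62.8°) between the endpoints.
Interpolate at f = 1/2 with slerp weights a = sin((1−f)δ)/sin δ ≈ 0.586, b = sin(fδ)/sin δ ≈ 0.586.
p = a·p₁ + b·p₂ ≈ (-0.629, -0.322, 0.708); φ = arcsin(p_z) ≈ 45.05°, λ = atan2(p_y, p_x) ≈ -152.93°.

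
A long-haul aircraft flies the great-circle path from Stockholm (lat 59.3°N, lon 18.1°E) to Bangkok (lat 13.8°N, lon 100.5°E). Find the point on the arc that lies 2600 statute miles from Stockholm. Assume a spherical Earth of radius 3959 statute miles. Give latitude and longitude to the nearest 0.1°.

Write both endpoints as unit vectors p₁, p₂ with components (cos φ cos λ, cos φ sin λ, sin φ).
The central angle between the endpoints is δ = arccos(p₁·p₂) ≈ 1.297 rad (74.3°). The total great-circle distance is δ·R ≈ 1.297 × 3959 ≈ 5134 mi, so the target fraction is f = 2600/5134 ≈ 0.506.
Interpolate at f ≈ 0.506 with slerp weights a = sin((1−f)δ)/sin δ ≈ 0.620, b = sin(fδ)/sin δ ≈ 0.634.
p = a·p₁ + b·p₂ ≈ (0.189, 0.704, 0.685); φ = arcsin(p_z) ≈ 43.21°, λ = atan2(p_y, p_x) ≈ 74.99°.

≈ lat 43.2°N, lon 75.0°E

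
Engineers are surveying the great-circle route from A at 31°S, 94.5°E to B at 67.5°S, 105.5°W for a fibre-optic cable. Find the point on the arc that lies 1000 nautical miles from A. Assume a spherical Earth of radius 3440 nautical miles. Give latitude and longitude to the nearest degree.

The haversine formula gives a central angle δ ≈ 1.402 rad (80.4°) between the endpoints. The total great-circle distance is δ·R ≈ 1.402 × 3440 ≈ 4824 nmi, so the target fraction is f = 1000/4824 ≈ 0.207.
Interpolate at f ≈ 0.207 with slerp weights a = sin((1−f)δ)/sin δ ≈ 0.909, b = sin(fδ)/sin δ ≈ 0.291.
p = a·p₁ + b·p₂ ≈ (-0.091, 0.670, -0.737); φ = arcsin(p_z) ≈ -47.47°, λ = atan2(p_y, p_x) ≈ 97.73°.

≈ 47°S, 98°E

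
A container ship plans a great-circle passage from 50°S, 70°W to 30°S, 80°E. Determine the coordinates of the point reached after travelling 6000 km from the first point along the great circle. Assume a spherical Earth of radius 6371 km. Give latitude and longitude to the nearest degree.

The haversine formula gives a central angle δ ≈ 1.670 rad (95.7°) between the endpoints. The total great-circle distance is δ·R ≈ 1.670 × 6371 ≈ 10640 km, so the target fraction is f = 6000/10640 ≈ 0.564.
Interpolate at f ≈ 0.564 with slerp weights a = sin((1−f)δ)/sin δ ≈ 0.669, b = sin(fδ)/sin δ ≈ 0.813.
p = a·p₁ + b·p₂ ≈ (0.269, 0.289, -0.919); φ = arcsin(p_z) ≈ -66.73°, λ = atan2(p_y, p_x) ≈ 47.03°.

≈ 67°S, 47°E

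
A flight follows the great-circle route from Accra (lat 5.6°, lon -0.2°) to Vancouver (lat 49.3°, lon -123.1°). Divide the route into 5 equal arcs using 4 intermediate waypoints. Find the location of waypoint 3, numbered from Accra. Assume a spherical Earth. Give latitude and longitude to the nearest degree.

Write both endpoints as unit vectors p₁, p₂ with components (cos φ cos λ, cos φ sin λ, sin φ).
The central angle between the endpoints is δ = arccos(p₁·p₂) ≈ 1.853 rad (106.2°).
Interpolate at f = 3/5 with slerp weights a = sin((1−f)δ)/sin δ ≈ 0.703, b = sin(fδ)/sin δ ≈ 0.933.
p = a·p₁ + b·p₂ ≈ (0.367, -0.512, 0.776); φ = arcsin(p_z) ≈ 50.92°, λ = atan2(p_y, p_x) ≈ -54.37°.

≈ lat 51°, lon -54°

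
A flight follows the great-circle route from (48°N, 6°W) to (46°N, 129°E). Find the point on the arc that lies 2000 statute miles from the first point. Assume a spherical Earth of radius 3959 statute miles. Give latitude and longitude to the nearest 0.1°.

≈ (68.5°N, 35.5°E)

Convert each endpoint to a unit vector on the sphere (x = cos φ cos λ, y = cos φ sin λ, z = sin φ).
The central angle between the endpoints is δ = arccos(p₁·p₂) ≈ 1.363 rad (78.1°). The total great-circle distance is δ·R ≈ 1.363 × 3959 ≈ 5398 mi, so the target fraction is f = 2000/5398 ≈ 0.371.
Interpolate at f ≈ 0.371 with slerp weights a = sin((1−f)δ)/sin δ ≈ 0.773, b = sin(fδ)/sin δ ≈ 0.495.
p = a·p₁ + b·p₂ ≈ (0.298, 0.213, 0.930); φ = arcsin(p_z) ≈ 68.50°, λ = atan2(p_y, p_x) ≈ 35.51°.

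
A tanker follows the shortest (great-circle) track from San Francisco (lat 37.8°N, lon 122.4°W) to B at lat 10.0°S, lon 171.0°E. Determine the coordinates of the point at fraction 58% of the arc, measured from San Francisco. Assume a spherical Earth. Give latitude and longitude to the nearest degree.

≈ lat 12°N, lon 165°W

Write both endpoints as unit vectors p₁, p₂ with components (cos φ cos λ, cos φ sin λ, sin φ).
The central angle between the endpoints is δ = arccos(p₁·p₂) ≈ 1.367 rad (78.3°).
Interpolate at f = 0.58 with slerp weights a = sin((1−f)δ)/sin δ ≈ 0.555, b = sin(fδ)/sin δ ≈ 0.727.
p = a·p₁ + b·p₂ ≈ (-0.942, -0.258, 0.214); φ = arcsin(p_z) ≈ 12.33°, λ = atan2(p_y, p_x) ≈ -164.69°.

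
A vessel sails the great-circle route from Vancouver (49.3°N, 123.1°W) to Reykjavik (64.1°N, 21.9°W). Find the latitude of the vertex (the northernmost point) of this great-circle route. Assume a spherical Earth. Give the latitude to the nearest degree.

The great circle lies in the plane with unit normal n̂ = (p₁ × p₂)/|p₁ × p₂|.
Here n̂_z ≈ +0.359; the vertex latitude is φ_max = arccos|n̂_z| ≈ 69.0°.

≈ 69°N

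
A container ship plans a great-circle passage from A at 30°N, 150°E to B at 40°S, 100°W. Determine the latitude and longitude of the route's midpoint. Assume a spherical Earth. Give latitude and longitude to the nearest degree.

≈ 9°S, 160°W

From cos δ = sin φ₁ sin φ₂ + cos φ₁ cos φ₂ cos Δλ, the central angle is δ ≈ 2.151 rad (123.3°).
Interpolate at f = 1/2 with slerp weights a = sin((1−f)δ)/sin δ ≈ 1.052, b = sin(fδ)/sin δ ≈ 1.052.
p = a·p₁ + b·p₂ ≈ (-0.929, -0.338, -0.150); φ = arcsin(p_z) ≈ -8.64°, λ = atan2(p_y, p_x) ≈ -160.00°.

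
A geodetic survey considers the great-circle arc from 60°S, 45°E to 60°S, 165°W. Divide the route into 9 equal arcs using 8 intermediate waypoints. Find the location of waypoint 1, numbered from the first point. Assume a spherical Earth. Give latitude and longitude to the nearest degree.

Convert each endpoint to a unit vector on the sphere (x = cos φ cos λ, y = cos φ sin λ, z = sin φ).
The central angle between the endpoints is δ = arccos(p₁·p₂) ≈ 1.008 rad (57.8°).
Interpolate at f = 1/9 with slerp weights a = sin((1−f)δ)/sin δ ≈ 0.923, b = sin(fδ)/sin δ ≈ 0.132.
p = a·p₁ + b·p₂ ≈ (0.263, 0.309, -0.914); φ = arcsin(p_z) ≈ -66.06°, λ = atan2(p_y, p_x) ≈ 49.67°.

≈ 66°S, 50°E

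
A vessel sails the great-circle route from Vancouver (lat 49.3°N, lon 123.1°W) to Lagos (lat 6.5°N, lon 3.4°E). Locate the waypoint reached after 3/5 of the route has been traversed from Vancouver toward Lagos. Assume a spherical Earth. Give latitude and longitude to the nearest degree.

From cos δ = sin φ₁ sin φ₂ + cos φ₁ cos φ₂ cos Δλ, the central angle is δ ≈ 1.875 rad (107.4°).
Interpolate at f = 3/5 with slerp weights a = sin((1−f)δ)/sin δ ≈ 0.714, b = sin(fδ)/sin δ ≈ 0.946.
p = a·p₁ + b·p₂ ≈ (0.684, -0.335, 0.649); φ = arcsin(p_z) ≈ 40.44°, λ = atan2(p_y, p_x) ≈ -26.08°.

≈ lat 40°N, lon 26°W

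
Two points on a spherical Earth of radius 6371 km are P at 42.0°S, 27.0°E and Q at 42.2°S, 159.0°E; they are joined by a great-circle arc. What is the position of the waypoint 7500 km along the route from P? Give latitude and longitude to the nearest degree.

≈ 56°S, 141°E

From cos δ = sin φ₁ sin φ₂ + cos φ₁ cos φ₂ cos Δλ, the central angle is δ ≈ 1.490 rad (85.3°). The total great-circle distance is δ·R ≈ 1.490 × 6371 ≈ 9490 km, so the target fraction is f = 7500/9490 ≈ 0.790.
Interpolate at f ≈ 0.790 with slerp weights a = sin((1−f)δ)/sin δ ≈ 0.308, b = sin(fδ)/sin δ ≈ 0.927.
p = a·p₁ + b·p₂ ≈ (-0.437, 0.350, -0.829); φ = arcsin(p_z) ≈ -55.97°, λ = atan2(p_y, p_x) ≈ 141.28°.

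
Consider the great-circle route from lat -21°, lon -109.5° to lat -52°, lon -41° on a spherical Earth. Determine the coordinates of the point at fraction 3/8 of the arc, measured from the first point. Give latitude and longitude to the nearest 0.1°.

≈ lat -37.0°, lon -91.0°

Write both endpoints as unit vectors p₁, p₂ with components (cos φ cos λ, cos φ sin λ, sin φ).
The central angle between the endpoints is δ = arccos(p₁·p₂) ≈ 1.055 rad (60.5°).
Interpolate at f = 3/8 with slerp weights a = sin((1−f)δ)/sin δ ≈ 0.704, b = sin(fδ)/sin δ ≈ 0.443.
p = a·p₁ + b·p₂ ≈ (-0.014, -0.799, -0.602); φ = arcsin(p_z) ≈ -36.98°, λ = atan2(p_y, p_x) ≈ -90.98°.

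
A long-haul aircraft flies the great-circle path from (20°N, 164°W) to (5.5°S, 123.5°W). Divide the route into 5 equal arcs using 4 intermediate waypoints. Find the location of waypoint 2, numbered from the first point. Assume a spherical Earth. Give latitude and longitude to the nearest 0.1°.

Write both endpoints as unit vectors p₁, p₂ with components (cos φ cos λ, cos φ sin λ, sin φ).
The central angle between the endpoints is δ = arccos(p₁·p₂) ≈ 0.825 rad (47.3°).
Interpolate at f = 2/5 with slerp weights a = sin((1−f)δ)/sin δ ≈ 0.647, b = sin(fδ)/sin δ ≈ 0.441.
p = a·p₁ + b·p₂ ≈ (-0.827, -0.534, 0.179); φ = arcsin(p_z) ≈ 10.31°, λ = atan2(p_y, p_x) ≈ -147.15°.

≈ (10.3°N, 147.2°W)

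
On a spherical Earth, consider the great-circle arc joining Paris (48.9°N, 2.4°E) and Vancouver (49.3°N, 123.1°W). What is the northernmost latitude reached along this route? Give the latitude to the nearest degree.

≈ 68°N

The great circle lies in the plane with unit normal n̂ = (p₁ × p₂)/|p₁ × p₂|.
Here n̂_z ≈ -0.369; the vertex latitude is φ_max = arccos|n̂_z| ≈ 68.4°.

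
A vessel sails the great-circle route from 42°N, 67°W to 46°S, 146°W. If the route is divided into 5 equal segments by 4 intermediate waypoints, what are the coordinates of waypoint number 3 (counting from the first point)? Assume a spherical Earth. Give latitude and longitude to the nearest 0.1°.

The haversine formula gives a central angle δ ≈ 1.964 rad (112.5°) between the endpoints.
Interpolate at f = 3/5 with slerp weights a = sin((1−f)δ)/sin δ ≈ 0.765, b = sin(fδ)/sin δ ≈ 1.000.
p = a·p₁ + b·p₂ ≈ (-0.354, -0.912, -0.207); φ = arcsin(p_z) ≈ -11.96°, λ = atan2(p_y, p_x) ≈ -111.19°.

≈ 12.0°S, 111.2°W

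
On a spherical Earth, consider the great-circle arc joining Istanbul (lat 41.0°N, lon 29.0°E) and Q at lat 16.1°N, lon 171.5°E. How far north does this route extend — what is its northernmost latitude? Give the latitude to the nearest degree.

≈ 61°N

The great circle lies in the plane with unit normal n̂ = (p₁ × p₂)/|p₁ × p₂|.
Here n̂_z ≈ +0.480; the vertex latitude is φ_max = arccos|n̂_z| ≈ 61.3°.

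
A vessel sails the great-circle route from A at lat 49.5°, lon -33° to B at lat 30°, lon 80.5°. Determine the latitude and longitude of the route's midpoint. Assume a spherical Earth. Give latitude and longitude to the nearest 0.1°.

The haversine formula gives a central angle δ ≈ 1.414 rad (81.0°) between the endpoints.
Interpolate at f = 1/2 with slerp weights a = sin((1−f)δ)/sin δ ≈ 0.658, b = sin(fδ)/sin δ ≈ 0.658.
p = a·p₁ + b·p₂ ≈ (0.452, 0.329, 0.829); φ = arcsin(p_z) ≈ 55.99°, λ = atan2(p_y, p_x) ≈ 36.05°.

≈ lat 56.0°, lon 36.0°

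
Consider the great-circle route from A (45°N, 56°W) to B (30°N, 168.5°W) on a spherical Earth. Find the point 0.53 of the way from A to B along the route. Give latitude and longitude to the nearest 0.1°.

≈ (53.1°N, 124.9°W)

Write both endpoints as unit vectors p₁, p₂ with components (cos φ cos λ, cos φ sin λ, sin φ).
The central angle between the endpoints is δ = arccos(p₁·p₂) ≈ 1.451 rad (83.2°).
Interpolate at f = 0.53 with slerp weights a = sin((1−f)δ)/sin δ ≈ 0.635, b = sin(fδ)/sin δ ≈ 0.701.
p = a·p₁ + b·p₂ ≈ (-0.343, -0.493, 0.799); φ = arcsin(p_z) ≈ 53.06°, λ = atan2(p_y, p_x) ≈ -124.85°.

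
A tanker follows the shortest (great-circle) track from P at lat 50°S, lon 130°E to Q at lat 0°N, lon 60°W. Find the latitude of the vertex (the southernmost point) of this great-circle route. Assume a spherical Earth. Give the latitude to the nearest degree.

The great circle lies in the plane with unit normal n̂ = (p₁ × p₂)/|p₁ × p₂|.
Here n̂_z ≈ +0.144; the vertex latitude is φ_max = arccos|n̂_z| ≈ 81.7°.
Check via Clairaut: cos φ_max = |cos φ₁| · sin C = cos(50.0°)·sin(167.0°) ≈ 0.144, again giving ≈ 81.7°.

≈ 82°S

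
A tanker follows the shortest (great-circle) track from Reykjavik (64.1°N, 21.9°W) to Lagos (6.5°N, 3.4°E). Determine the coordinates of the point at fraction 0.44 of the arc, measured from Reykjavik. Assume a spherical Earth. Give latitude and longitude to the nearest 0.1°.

≈ 39.4°N, 5.5°W

From cos δ = sin φ₁ sin φ₂ + cos φ₁ cos φ₂ cos Δλ, the central angle is δ ≈ 1.054 rad (60.4°).
Interpolate at f = 0.44 with slerp weights a = sin((1−f)δ)/sin δ ≈ 0.640, b = sin(fδ)/sin δ ≈ 0.514.
p = a·p₁ + b·p₂ ≈ (0.770, -0.074, 0.634); φ = arcsin(p_z) ≈ 39.35°, λ = atan2(p_y, p_x) ≈ -5.49°.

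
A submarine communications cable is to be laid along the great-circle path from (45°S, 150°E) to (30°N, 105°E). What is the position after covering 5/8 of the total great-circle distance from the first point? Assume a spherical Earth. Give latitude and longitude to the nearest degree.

≈ (2°N, 120°E)

Write both endpoints as unit vectors p₁, p₂ with components (cos φ cos λ, cos φ sin λ, sin φ).
The central angle between the endpoints is δ = arccos(p₁·p₂) ≈ 1.491 rad (85.4°).
Interpolate at f = 5/8 with slerp weights a = sin((1−f)δ)/sin δ ≈ 0.532, b = sin(fδ)/sin δ ≈ 0.805.
p = a·p₁ + b·p₂ ≈ (-0.506, 0.862, 0.026); φ = arcsin(p_z) ≈ 1.51°, λ = atan2(p_y, p_x) ≈ 120.44°.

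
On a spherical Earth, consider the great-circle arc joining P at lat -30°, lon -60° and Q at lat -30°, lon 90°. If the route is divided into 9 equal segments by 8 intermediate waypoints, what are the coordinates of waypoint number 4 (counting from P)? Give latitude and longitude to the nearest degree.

≈ lat -65°, lon 0°

Convert each endpoint to a unit vector on the sphere (x = cos φ cos λ, y = cos φ sin λ, z = sin φ).
The central angle between the endpoints is δ = arccos(p₁·p₂) ≈ 1.982 rad (113.5°).
Interpolate at f = 4/9 with slerp weights a = sin((1−f)δ)/sin δ ≈ 0.973, b = sin(fδ)/sin δ ≈ 0.841.
p = a·p₁ + b·p₂ ≈ (0.421, -0.001, -0.907); φ = arcsin(p_z) ≈ -65.09°, λ = atan2(p_y, p_x) ≈ -0.12°.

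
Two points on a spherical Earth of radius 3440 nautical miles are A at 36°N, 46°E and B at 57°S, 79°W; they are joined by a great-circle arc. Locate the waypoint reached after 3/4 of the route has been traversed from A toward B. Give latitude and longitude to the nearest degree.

≈ 46°S, 24°W

Convert each endpoint to a unit vector on the sphere (x = cos φ cos λ, y = cos φ sin λ, z = sin φ).
The central angle between the endpoints is δ = arccos(p₁·p₂) ≈ 2.412 rad (138.2°).
Interpolate at f = 3/4 with slerp weights a = sin((1−f)δ)/sin δ ≈ 0.851, b = sin(fδ)/sin δ ≈ 1.458.
p = a·p₁ + b·p₂ ≈ (0.630, -0.284, -0.723); φ = arcsin(p_z) ≈ -46.28°, λ = atan2(p_y, p_x) ≈ -24.29°.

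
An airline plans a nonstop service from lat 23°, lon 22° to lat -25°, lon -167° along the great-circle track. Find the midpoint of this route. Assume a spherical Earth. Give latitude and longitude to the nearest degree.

Write both endpoints as unit vectors p₁, p₂ with components (cos φ cos λ, cos φ sin λ, sin φ).
The central angle between the endpoints is δ = arccos(p₁·p₂) ≈ 2.994 rad (171.5°).
Interpolate at f = 1/2 with slerp weights a = sin((1−f)δ)/sin δ ≈ 6.779, b = sin(fδ)/sin δ ≈ 6.779.
p = a·p₁ + b·p₂ ≈ (-0.201, 0.956, -0.216); φ = arcsin(p_z) ≈ -12.48°, λ = atan2(p_y, p_x) ≈ 101.86°.

≈ lat -12°, lon 102°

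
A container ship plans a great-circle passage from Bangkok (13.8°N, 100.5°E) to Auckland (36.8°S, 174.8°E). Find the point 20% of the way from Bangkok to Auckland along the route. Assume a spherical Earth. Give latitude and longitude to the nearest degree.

≈ 3°N, 114°E

Convert each endpoint to a unit vector on the sphere (x = cos φ cos λ, y = cos φ sin λ, z = sin φ).
The central angle between the endpoints is δ = arccos(p₁·p₂) ≈ 1.503 rad (86.1°).
Interpolate at f = 0.20 with slerp weights a = sin((1−f)δ)/sin δ ≈ 0.935, b = sin(fδ)/sin δ ≈ 0.297.
p = a·p₁ + b·p₂ ≈ (-0.402, 0.914, 0.045); φ = arcsin(p_z) ≈ 2.59°, λ = atan2(p_y, p_x) ≈ 113.74°.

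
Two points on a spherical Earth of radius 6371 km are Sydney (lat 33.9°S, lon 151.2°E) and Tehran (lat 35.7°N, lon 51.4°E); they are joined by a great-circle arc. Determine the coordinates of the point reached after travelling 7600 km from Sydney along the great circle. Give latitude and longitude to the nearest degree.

≈ lat 8°N, lon 94°E

Convert each endpoint to a unit vector on the sphere (x = cos φ cos λ, y = cos φ sin λ, z = sin φ).
The central angle between the endpoints is δ = arccos(p₁·p₂) ≈ 2.027 rad (116.1°). The total great-circle distance is δ·R ≈ 2.027 × 6371 ≈ 12912 km, so the target fraction is f = 7600/12912 ≈ 0.589.
Interpolate at f ≈ 0.589 with slerp weights a = sin((1−f)δ)/sin δ ≈ 0.825, b = sin(fδ)/sin δ ≈ 1.035.
p = a·p₁ + b·p₂ ≈ (-0.075, 0.987, 0.144); φ = arcsin(p_z) ≈ 8.29°, λ = atan2(p_y, p_x) ≈ 94.37°.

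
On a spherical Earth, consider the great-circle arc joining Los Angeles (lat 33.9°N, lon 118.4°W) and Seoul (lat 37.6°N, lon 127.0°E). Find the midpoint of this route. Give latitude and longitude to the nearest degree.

≈ lat 53°N, lon 174°W

Write both endpoints as unit vectors p₁, p₂ with components (cos φ cos λ, cos φ sin λ, sin φ).
The central angle between the endpoints is δ = arccos(p₁·p₂) ≈ 1.504 rad (86.2°).
Interpolate at f = 1/2 with slerp weights a = sin((1−f)δ)/sin δ ≈ 0.685, b = sin(fδ)/sin δ ≈ 0.685.
p = a·p₁ + b·p₂ ≈ (-0.597, -0.067, 0.800); φ = arcsin(p_z) ≈ 53.10°, λ = atan2(p_y, p_x) ≈ -173.63°.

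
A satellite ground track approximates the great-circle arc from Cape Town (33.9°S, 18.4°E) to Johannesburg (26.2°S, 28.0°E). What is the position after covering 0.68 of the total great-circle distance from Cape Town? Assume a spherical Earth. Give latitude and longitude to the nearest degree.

Write both endpoints as unit vectors p₁, p₂ with components (cos φ cos λ, cos φ sin λ, sin φ).
The central angle between the endpoints is δ = arccos(p₁·p₂) ≈ 0.198 rad (11.3°).
Interpolate at f = 0.68 with slerp weights a = sin((1−f)δ)/sin δ ≈ 0.322, b = sin(fδ)/sin δ ≈ 0.682.
p = a·p₁ + b·p₂ ≈ (0.794, 0.372, -0.481); φ = arcsin(p_z) ≈ -28.74°, λ = atan2(p_y, p_x) ≈ 25.09°.

≈ (29°S, 25°E)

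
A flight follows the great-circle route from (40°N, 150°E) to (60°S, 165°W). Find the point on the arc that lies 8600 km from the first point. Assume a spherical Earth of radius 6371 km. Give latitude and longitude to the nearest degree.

≈ (34°S, 176°E)

Convert each endpoint to a unit vector on the sphere (x = cos φ cos λ, y = cos φ sin λ, z = sin φ).
The central angle between the endpoints is δ = arccos(p₁·p₂) ≈ 1.861 rad (106.6°). The total great-circle distance is δ·R ≈ 1.861 × 6371 ≈ 11854 km, so the target fraction is f = 8600/11854 ≈ 0.725.
Interpolate at f ≈ 0.725 with slerp weights a = sin((1−f)δ)/sin δ ≈ 0.510, b = sin(fδ)/sin δ ≈ 1.018.
p = a·p₁ + b·p₂ ≈ (-0.830, 0.064, -0.554); φ = arcsin(p_z) ≈ -33.63°, λ = atan2(p_y, p_x) ≈ 175.62°.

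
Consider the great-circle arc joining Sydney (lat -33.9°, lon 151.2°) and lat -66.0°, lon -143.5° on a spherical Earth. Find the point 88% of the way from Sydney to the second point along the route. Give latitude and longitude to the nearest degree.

≈ lat -65°, lon -157°

Convert each endpoint to a unit vector on the sphere (x = cos φ cos λ, y = cos φ sin λ, z = sin φ).
The central angle between the endpoints is δ = arccos(p₁·p₂) ≈ 0.862 rad (49.4°).
Interpolate at f = 0.88 with slerp weights a = sin((1−f)δ)/sin δ ≈ 0.136, b = sin(fδ)/sin δ ≈ 0.906.
p = a·p₁ + b·p₂ ≈ (-0.395, -0.165, -0.904); φ = arcsin(p_z) ≈ -64.65°, λ = atan2(p_y, p_x) ≈ -157.36°.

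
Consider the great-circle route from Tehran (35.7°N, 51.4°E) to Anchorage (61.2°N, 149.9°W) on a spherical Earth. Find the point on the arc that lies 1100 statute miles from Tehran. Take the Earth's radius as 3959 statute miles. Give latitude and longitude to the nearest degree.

≈ 51°N, 56°E

Convert each endpoint to a unit vector on the sphere (x = cos φ cos λ, y = cos φ sin λ, z = sin φ).
The central angle between the endpoints is δ = arccos(p₁·p₂) ≈ 1.423 rad (81.6°). The total great-circle distance is δ·R ≈ 1.423 × 3959 ≈ 5635 mi, so the target fraction is f = 1100/5635 ≈ 0.195.
Interpolate at f ≈ 0.195 with slerp weights a = sin((1−f)δ)/sin δ ≈ 0.921, b = sin(fδ)/sin δ ≈ 0.277.
p = a·p₁ + b·p₂ ≈ (0.351, 0.517, 0.780); φ = arcsin(p_z) ≈ 51.30°, λ = atan2(p_y, p_x) ≈ 55.85°.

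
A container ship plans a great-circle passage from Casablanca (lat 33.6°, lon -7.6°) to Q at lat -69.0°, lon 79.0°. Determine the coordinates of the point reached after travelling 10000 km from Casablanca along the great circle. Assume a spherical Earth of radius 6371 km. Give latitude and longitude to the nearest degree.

Write both endpoints as unit vectors p₁, p₂ with components (cos φ cos λ, cos φ sin λ, sin φ).
The central angle between the endpoints is δ = arccos(p₁·p₂) ≈ 2.093 rad (119.9°). The total great-circle distance is δ·R ≈ 2.093 × 6371 ≈ 13336 km, so the target fraction is f = 10000/13336 ≈ 0.750.
Interpolate at f ≈ 0.750 with slerp weights a = sin((1−f)δ)/sin δ ≈ 0.577, b = sin(fδ)/sin δ ≈ 1.154.
p = a·p₁ + b·p₂ ≈ (0.555, 0.342, -0.758); φ = arcsin(p_z) ≈ -49.29°, λ = atan2(p_y, p_x) ≈ 31.66°.

≈ lat -49°, lon 32°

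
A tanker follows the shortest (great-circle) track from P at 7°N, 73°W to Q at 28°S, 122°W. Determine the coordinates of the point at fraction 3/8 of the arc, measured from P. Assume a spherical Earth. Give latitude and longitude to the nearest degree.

The haversine formula gives a central angle δ ≈ 1.027 rad (58.8°) between the endpoints.
Interpolate at f = 3/8 with slerp weights a = sin((1−f)δ)/sin δ ≈ 0.700, b = sin(fδ)/sin δ ≈ 0.439.
p = a·p₁ + b·p₂ ≈ (-0.002, -0.993, -0.121); φ = arcsin(p_z) ≈ -6.94°, λ = atan2(p_y, p_x) ≈ -90.14°.

≈ 7°S, 90°W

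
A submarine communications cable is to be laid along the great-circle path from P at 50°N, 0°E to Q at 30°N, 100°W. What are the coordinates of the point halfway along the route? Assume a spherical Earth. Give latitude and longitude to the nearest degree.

Write both endpoints as unit vectors p₁, p₂ with components (cos φ cos λ, cos φ sin λ, sin φ).
The central angle between the endpoints is δ = arccos(p₁·p₂) ≈ 1.280 rad (73.4°).
Interpolate at f = 1/2 with slerp weights a = sin((1−f)δ)/sin δ ≈ 0.623, b = sin(fδ)/sin δ ≈ 0.623.
p = a·p₁ + b·p₂ ≈ (0.307, -0.532, 0.789); φ = arcsin(p_z) ≈ 52.12°, λ = atan2(p_y, p_x) ≈ -60.00°.

≈ 52°N, 60°W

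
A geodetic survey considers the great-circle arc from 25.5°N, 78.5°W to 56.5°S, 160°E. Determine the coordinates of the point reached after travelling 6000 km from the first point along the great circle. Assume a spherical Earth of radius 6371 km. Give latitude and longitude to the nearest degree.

The haversine formula gives a central angle δ ≈ 2.239 rad (128.3°) between the endpoints. The total great-circle distance is δ·R ≈ 2.239 × 6371 ≈ 14262 km, so the target fraction is f = 6000/14262 ≈ 0.421.
Interpolate at f ≈ 0.421 with slerp weights a = sin((1−f)δ)/sin δ ≈ 1.226, b = sin(fδ)/sin δ ≈ 1.030.
p = a·p₁ + b·p₂ ≈ (-0.313, -0.890, -0.331); φ = arcsin(p_z) ≈ -19.32°, λ = atan2(p_y, p_x) ≈ -109.40°.

≈ 19°S, 109°W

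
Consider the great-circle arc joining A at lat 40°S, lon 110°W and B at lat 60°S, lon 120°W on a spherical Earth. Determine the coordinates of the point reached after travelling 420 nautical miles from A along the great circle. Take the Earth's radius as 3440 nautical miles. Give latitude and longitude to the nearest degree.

≈ lat 47°S, lon 112°W

Convert each endpoint to a unit vector on the sphere (x = cos φ cos λ, y = cos φ sin λ, z = sin φ).
The central angle between the endpoints is δ = arccos(p₁·p₂) ≈ 0.366 rad (21.0°). The total great-circle distance is δ·R ≈ 0.366 × 3440 ≈ 1258 nmi, so the target fraction is f = 420/1258 ≈ 0.334.
Interpolate at f ≈ 0.334 with slerp weights a = sin((1−f)δ)/sin δ ≈ 0.675, b = sin(fδ)/sin δ ≈ 0.341.
p = a·p₁ + b·p₂ ≈ (-0.262, -0.633, -0.729); φ = arcsin(p_z) ≈ -46.76°, λ = atan2(p_y, p_x) ≈ -112.47°.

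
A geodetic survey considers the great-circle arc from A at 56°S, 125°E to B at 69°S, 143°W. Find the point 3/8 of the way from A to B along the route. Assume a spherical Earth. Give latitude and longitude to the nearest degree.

≈ 67°S, 147°E

From cos δ = sin φ₁ sin φ₂ + cos φ₁ cos φ₂ cos Δλ, the central angle is δ ≈ 0.697 rad (39.9°).
Interpolate at f = 3/8 with slerp weights a = sin((1−f)δ)/sin δ ≈ 0.657, b = sin(fδ)/sin δ ≈ 0.403.
p = a·p₁ + b·p₂ ≈ (-0.326, 0.214, -0.921); φ = arcsin(p_z) ≈ -67.04°, λ = atan2(p_y, p_x) ≈ 146.69°.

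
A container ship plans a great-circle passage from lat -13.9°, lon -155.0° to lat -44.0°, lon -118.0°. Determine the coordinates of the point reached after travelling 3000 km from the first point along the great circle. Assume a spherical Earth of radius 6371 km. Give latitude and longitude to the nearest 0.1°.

≈ lat -33.8°, lon -134.9°

From cos δ = sin φ₁ sin φ₂ + cos φ₁ cos φ₂ cos Δλ, the central angle is δ ≈ 0.760 rad (43.6°). The total great-circle distance is δ·R ≈ 0.760 × 6371 ≈ 4845 km, so the target fraction is f = 3000/4845 ≈ 0.619.
Interpolate at f ≈ 0.619 with slerp weights a = sin((1−f)δ)/sin δ ≈ 0.414, b = sin(fδ)/sin δ ≈ 0.658.
p = a·p₁ + b·p₂ ≈ (-0.587, -0.588, -0.557); φ = arcsin(p_z) ≈ -33.83°, λ = atan2(p_y, p_x) ≈ -134.94°.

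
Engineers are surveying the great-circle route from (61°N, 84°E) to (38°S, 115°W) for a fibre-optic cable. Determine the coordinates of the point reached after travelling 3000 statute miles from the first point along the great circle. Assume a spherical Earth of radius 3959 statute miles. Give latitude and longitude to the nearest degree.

≈ (65°N, 168°W)

Convert each endpoint to a unit vector on the sphere (x = cos φ cos λ, y = cos φ sin λ, z = sin φ).
The central angle between the endpoints is δ = arccos(p₁·p₂) ≈ 2.690 rad (154.1°). The total great-circle distance is δ·R ≈ 2.690 × 3959 ≈ 10649 mi, so the target fraction is f = 3000/10649 ≈ 0.282.
Interpolate at f ≈ 0.282 with slerp weights a = sin((1−f)δ)/sin δ ≈ 2.143, b = sin(fδ)/sin δ ≈ 1.574.
p = a·p₁ + b·p₂ ≈ (-0.416, -0.091, 0.905); φ = arcsin(p_z) ≈ 64.81°, λ = atan2(p_y, p_x) ≈ -167.62°.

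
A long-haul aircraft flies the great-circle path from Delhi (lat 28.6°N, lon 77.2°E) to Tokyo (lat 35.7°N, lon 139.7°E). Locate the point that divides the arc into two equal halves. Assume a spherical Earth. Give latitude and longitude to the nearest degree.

Write both endpoints as unit vectors p₁, p₂ with components (cos φ cos λ, cos φ sin λ, sin φ).
The central angle between the endpoints is δ = arccos(p₁·p₂) ≈ 0.917 rad (52.5°).
Interpolate at f = 1/2 with slerp weights a = sin((1−f)δ)/sin δ ≈ 0.558, b = sin(fδ)/sin δ ≈ 0.558.
p = a·p₁ + b·p₂ ≈ (-0.237, 0.770, 0.592); φ = arcsin(p_z) ≈ 36.31°, λ = atan2(p_y, p_x) ≈ 107.09°.

≈ lat 36°N, lon 107°E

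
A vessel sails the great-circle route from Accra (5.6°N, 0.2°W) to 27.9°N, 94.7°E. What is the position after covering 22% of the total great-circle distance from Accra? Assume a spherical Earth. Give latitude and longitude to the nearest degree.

≈ 15°N, 18°E

From cos δ = sin φ₁ sin φ₂ + cos φ₁ cos φ₂ cos Δλ, the central angle is δ ≈ 1.600 rad (91.7°).
Interpolate at f = 0.22 with slerp weights a = sin((1−f)δ)/sin δ ≈ 0.949, b = sin(fδ)/sin δ ≈ 0.345.
p = a·p₁ + b·p₂ ≈ (0.919, 0.301, 0.254); φ = arcsin(p_z) ≈ 14.72°, λ = atan2(p_y, p_x) ≈ 18.10°.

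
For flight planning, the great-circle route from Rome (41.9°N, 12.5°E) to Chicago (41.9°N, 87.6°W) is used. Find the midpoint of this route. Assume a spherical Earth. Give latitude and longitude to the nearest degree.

From cos δ = sin φ₁ sin φ₂ + cos φ₁ cos φ₂ cos Δλ, the central angle is δ ≈ 1.214 rad (69.6°).
Interpolate at f = 1/2 with slerp weights a = sin((1−f)δ)/sin δ ≈ 0.609, b = sin(fδ)/sin δ ≈ 0.609.
p = a·p₁ + b·p₂ ≈ (0.461, -0.355, 0.813); φ = arcsin(p_z) ≈ 54.41°, λ = atan2(p_y, p_x) ≈ -37.55°.

≈ 54°N, 38°W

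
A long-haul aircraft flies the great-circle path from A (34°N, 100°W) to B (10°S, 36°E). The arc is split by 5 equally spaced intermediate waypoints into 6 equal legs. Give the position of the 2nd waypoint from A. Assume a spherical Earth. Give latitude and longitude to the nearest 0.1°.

≈ (36.9°N, 44.8°W)

From cos δ = sin φ₁ sin φ₂ + cos φ₁ cos φ₂ cos Δλ, the central angle is δ ≈ 2.325 rad (133.2°).
Interpolate at f = 2/6 with slerp weights a = sin((1−f)δ)/sin δ ≈ 1.371, b = sin(fδ)/sin δ ≈ 0.960.
p = a·p₁ + b·p₂ ≈ (0.567, -0.564, 0.600); φ = arcsin(p_z) ≈ 36.88°, λ = atan2(p_y, p_x) ≈ -44.85°.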